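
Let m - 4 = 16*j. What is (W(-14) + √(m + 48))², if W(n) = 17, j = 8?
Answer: 469 + 204*√5 ≈ 925.16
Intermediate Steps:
m = 132 (m = 4 + 16*8 = 4 + 128 = 132)
(W(-14) + √(m + 48))² = (17 + √(132 + 48))² = (17 + √180)² = (17 + 6*√5)²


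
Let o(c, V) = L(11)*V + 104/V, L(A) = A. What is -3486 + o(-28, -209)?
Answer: -1209169/209 ≈ -5785.5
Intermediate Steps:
o(c, V) = 11*V + 104/V
-3486 + o(-28, -209) = -3486 + (11*(-209) + 104/(-209)) = -3486 + (-2299 + 104*(-1/209)) = -3486 + (-2299 - 104/209) = -3486 - 480595/209 = -1209169/209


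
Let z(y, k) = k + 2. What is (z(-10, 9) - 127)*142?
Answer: -16472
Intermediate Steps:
z(y, k) = 2 + k
(z(-10, 9) - 127)*142 = ((2 + 9) - 127)*142 = (11 - 127)*142 = -116*142 = -16472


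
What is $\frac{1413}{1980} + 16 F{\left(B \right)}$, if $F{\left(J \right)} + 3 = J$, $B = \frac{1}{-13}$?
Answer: $- \frac{138759}{2860} \approx -48.517$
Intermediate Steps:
$B = - \frac{1}{13} \approx -0.076923$
$F{\left(J \right)} = -3 + J$
$\frac{1413}{1980} + 16 F{\left(B \right)} = \frac{1413}{1980} + 16 \left(-3 - \frac{1}{13}\right) = 1413 \cdot \frac{1}{1980} + 16 \left(- \frac{40}{13}\right) = \frac{157}{220} - \frac{640}{13} = - \frac{138759}{2860}$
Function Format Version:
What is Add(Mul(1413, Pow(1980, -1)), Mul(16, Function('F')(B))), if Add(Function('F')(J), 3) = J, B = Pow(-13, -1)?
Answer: Rational(-138759, 2860) ≈ -48.517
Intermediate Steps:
B = Rational(-1, 13) ≈ -0.076923
Function('F')(J) = Add(-3, J)
Add(Mul(1413, Pow(1980, -1)), Mul(16, Function('F')(B))) = Add(Mul(1413, Pow(1980, -1)), Mul(16, Add(-3, Rational(-1, 13)))) = Add(Mul(1413, Rational(1, 1980)), Mul(16, Rational(-40, 13))) = Add(Rational(157, 220), Rational(-640, 13)) = Rational(-138759, 2860)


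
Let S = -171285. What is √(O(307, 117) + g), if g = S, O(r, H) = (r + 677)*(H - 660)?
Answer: I*√705597 ≈ 840.0*I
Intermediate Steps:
O(r, H) = (-660 + H)*(677 + r) (O(r, H) = (677 + r)*(-660 + H) = (-660 + H)*(677 + r))
g = -171285
√(O(307, 117) + g) = √((-446820 - 660*307 + 677*117 + 117*307) - 171285) = √((-446820 - 202620 + 79209 + 35919) - 171285) = √(-534312 - 171285) = √(-705597) = I*√705597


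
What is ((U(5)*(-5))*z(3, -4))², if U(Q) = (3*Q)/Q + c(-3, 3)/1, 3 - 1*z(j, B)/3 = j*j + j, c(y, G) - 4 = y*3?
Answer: 72900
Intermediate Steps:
c(y, G) = 4 + 3*y (c(y, G) = 4 + y*3 = 4 + 3*y)
z(j, B) = 9 - 3*j - 3*j² (z(j, B) = 9 - 3*(j*j + j) = 9 - 3*(j² + j) = 9 - 3*(j + j²) = 9 + (-3*j - 3*j²) = 9 - 3*j - 3*j²)
U(Q) = -2 (U(Q) = (3*Q)/Q + (4 + 3*(-3))/1 = 3 + (4 - 9)*1 = 3 - 5*1 = 3 - 5 = -2)
((U(5)*(-5))*z(3, -4))² = ((-2*(-5))*(9 - 3*3 - 3*3²))² = (10*(9 - 9 - 3*9))² = (10*(9 - 9 - 27))² = (10*(-27))² = (-270)² = 72900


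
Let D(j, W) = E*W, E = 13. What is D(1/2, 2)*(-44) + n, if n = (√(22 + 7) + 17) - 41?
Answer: -1168 + √29 ≈ -1162.6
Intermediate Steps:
n = -24 + √29 (n = (√29 + 17) - 41 = (17 + √29) - 41 = -24 + √29 ≈ -18.615)
D(j, W) = 13*W
D(1/2, 2)*(-44) + n = (13*2)*(-44) + (-24 + √29) = 26*(-44) + (-24 + √29) = -1144 + (-24 + √29) = -1168 + √29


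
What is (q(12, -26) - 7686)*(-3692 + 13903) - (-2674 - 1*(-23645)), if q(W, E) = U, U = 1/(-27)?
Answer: -2119583570/27 ≈ -7.8503e+7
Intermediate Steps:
U = -1/27 ≈ -0.037037
q(W, E) = -1/27
(q(12, -26) - 7686)*(-3692 + 13903) - (-2674 - 1*(-23645)) = (-1/27 - 7686)*(-3692 + 13903) - (-2674 - 1*(-23645)) = -207523/27*10211 - (-2674 + 23645) = -2119017353/27 - 1*20971 = -2119017353/27 - 20971 = -2119583570/27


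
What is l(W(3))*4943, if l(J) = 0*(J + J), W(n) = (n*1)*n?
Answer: 0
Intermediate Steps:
W(n) = n² (W(n) = n*n = n²)
l(J) = 0 (l(J) = 0*(2*J) = 0)
l(W(3))*4943 = 0*4943 = 0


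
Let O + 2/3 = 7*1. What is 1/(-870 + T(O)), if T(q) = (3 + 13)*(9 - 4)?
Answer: -1/790 ≈ -0.0012658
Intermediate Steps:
O = 19/3 (O = -⅔ + 7*1 = -⅔ + 7 = 19/3 ≈ 6.3333)
T(q) = 80 (T(q) = 16*5 = 80)
1/(-870 + T(O)) = 1/(-870 + 80) = 1/(-790) = -1/790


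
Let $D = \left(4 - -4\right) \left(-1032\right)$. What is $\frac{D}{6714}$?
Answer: $- \frac{1376}{1119} \approx -1.2297$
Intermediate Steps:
$D = -8256$ ($D = \left(4 + 4\right) \left(-1032\right) = 8 \left(-1032\right) = -8256$)
$\frac{D}{6714} = - \frac{8256}{6714} = \left(-8256\right) \frac{1}{6714} = - \frac{1376}{1119}$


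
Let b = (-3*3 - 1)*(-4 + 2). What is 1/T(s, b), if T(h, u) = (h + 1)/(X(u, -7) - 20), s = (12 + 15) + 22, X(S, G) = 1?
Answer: -19/50 ≈ -0.38000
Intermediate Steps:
b = 20 (b = (-9 - 1)*(-2) = -10*(-2) = 20)
s = 49 (s = 27 + 22 = 49)
T(h, u) = -1/19 - h/19 (T(h, u) = (h + 1)/(1 - 20) = (1 + h)/(-19) = (1 + h)*(-1/19) = -1/19 - h/19)
1/T(s, b) = 1/(-1/19 - 1/19*49) = 1/(-1/19 - 49/19) = 1/(-50/19) = -19/50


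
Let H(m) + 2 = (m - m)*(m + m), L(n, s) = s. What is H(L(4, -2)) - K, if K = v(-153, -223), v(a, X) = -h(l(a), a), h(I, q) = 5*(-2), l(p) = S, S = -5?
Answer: -12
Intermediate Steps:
l(p) = -5
H(m) = -2 (H(m) = -2 + (m - m)*(m + m) = -2 + 0*(2*m) = -2 + 0 = -2)
h(I, q) = -10
v(a, X) = 10 (v(a, X) = -1*(-10) = 10)
K = 10
H(L(4, -2)) - K = -2 - 1*10 = -2 - 10 = -12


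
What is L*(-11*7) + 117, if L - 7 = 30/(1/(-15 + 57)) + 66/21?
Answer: -97684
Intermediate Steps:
L = 8891/7 (L = 7 + (30/(1/(-15 + 57)) + 66/21) = 7 + (30/(1/42) + 66*(1/21)) = 7 + (30/(1/42) + 22/7) = 7 + (30*42 + 22/7) = 7 + (1260 + 22/7) = 7 + 8842/7 = 8891/7 ≈ 1270.1)
L*(-11*7) + 117 = 8891*(-11*7)/7 + 117 = (8891/7)*(-77) + 117 = -97801 + 117 = -97684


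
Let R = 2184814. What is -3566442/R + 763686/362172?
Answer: 31403869365/65939871334 ≈ 0.47625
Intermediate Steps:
-3566442/R + 763686/362172 = -3566442/2184814 + 763686/362172 = -3566442*1/2184814 + 763686*(1/362172) = -1783221/1092407 + 127281/60362 = 31403869365/65939871334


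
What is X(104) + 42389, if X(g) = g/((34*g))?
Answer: 1441227/34 ≈ 42389.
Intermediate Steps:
X(g) = 1/34 (X(g) = g*(1/(34*g)) = 1/34)
X(104) + 42389 = 1/34 + 42389 = 1441227/34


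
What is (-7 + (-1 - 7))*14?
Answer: -210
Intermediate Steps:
(-7 + (-1 - 7))*14 = (-7 - 8)*14 = -15*14 = -210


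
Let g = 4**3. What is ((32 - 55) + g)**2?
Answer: 1681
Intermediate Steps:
g = 64
((32 - 55) + g)**2 = ((32 - 55) + 64)**2 = (-23 + 64)**2 = 41**2 = 1681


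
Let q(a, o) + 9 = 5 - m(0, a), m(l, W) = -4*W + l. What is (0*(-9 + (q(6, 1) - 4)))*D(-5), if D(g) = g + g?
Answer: 0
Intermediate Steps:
D(g) = 2*g
m(l, W) = l - 4*W
q(a, o) = -4 + 4*a (q(a, o) = -9 + (5 - (0 - 4*a)) = -9 + (5 - (-4)*a) = -9 + (5 + 4*a) = -4 + 4*a)
(0*(-9 + (q(6, 1) - 4)))*D(-5) = (0*(-9 + ((-4 + 4*6) - 4)))*(2*(-5)) = (0*(-9 + ((-4 + 24) - 4)))*(-10) = (0*(-9 + (20 - 4)))*(-10) = (0*(-9 + 16))*(-10) = (0*7)*(-10) = 0*(-10) = 0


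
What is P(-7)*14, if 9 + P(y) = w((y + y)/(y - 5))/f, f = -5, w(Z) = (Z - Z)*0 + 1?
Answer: -644/5 ≈ -128.80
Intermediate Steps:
w(Z) = 1 (w(Z) = 0*0 + 1 = 0 + 1 = 1)
P(y) = -46/5 (P(y) = -9 + 1/(-5) = -9 + 1*(-⅕) = -9 - ⅕ = -46/5)
P(-7)*14 = -46/5*14 = -644/5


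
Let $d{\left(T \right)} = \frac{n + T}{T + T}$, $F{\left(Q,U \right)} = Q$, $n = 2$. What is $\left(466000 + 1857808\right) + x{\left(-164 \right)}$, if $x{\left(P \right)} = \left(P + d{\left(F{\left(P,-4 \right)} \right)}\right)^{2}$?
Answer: $\frac{63220184193}{26896} \approx 2.3505 \cdot 10^{6}$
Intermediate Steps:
$d{\left(T \right)} = \frac{2 + T}{2 T}$ ($d{\left(T \right)} = \frac{2 + T}{T + T} = \frac{2 + T}{2 T}$)
$x{\left(P \right)} = \left(P + \frac{2 + P}{2 P}\right)^{2}$
$\left(466000 + 1857808\right) + x{\left(-164 \right)} = \left(466000 + 1857808\right) + \frac{\left(2 - 164 + 2 \left(-164\right)^{2}\right)^{2}}{4 \cdot 26896} = 2323808 + \frac{1}{4} \cdot \frac{1}{26896} \left(2 - 164 + 2 \cdot 26896\right)^{2} = 2323808 + \frac{1}{4} \cdot \frac{1}{26896} \left(2 - 164 + 53792\right)^{2} = 2323808 + \frac{1}{4} \cdot \frac{1}{26896} \cdot 53630^{2} = 2323808 + \frac{1}{4} \cdot \frac{1}{26896} \cdot 2876176900 = 2323808 + \frac{719044225}{26896} = \frac{63220184193}{26896}$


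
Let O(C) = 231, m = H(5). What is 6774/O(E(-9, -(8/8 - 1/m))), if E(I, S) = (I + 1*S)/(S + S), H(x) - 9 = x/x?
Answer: 2258/77 ≈ 29.325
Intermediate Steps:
H(x) = 10 (H(x) = 9 + x/x = 9 + 1 = 10)
m = 10
E(I, S) = (I + S)/(2*S) (E(I, S) = (I + S)/((2*S)) = (I + S)*(1/(2*S)) = (I + S)/(2*S))
6774/O(E(-9, -(8/8 - 1/m))) = 6774/231 = 6774*(1/231) = 2258/77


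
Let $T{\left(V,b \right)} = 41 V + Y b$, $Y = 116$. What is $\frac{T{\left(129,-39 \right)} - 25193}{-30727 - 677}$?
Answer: $\frac{6107}{7851} \approx 0.77786$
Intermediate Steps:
$T{\left(V,b \right)} = 41 V + 116 b$
$\frac{T{\left(129,-39 \right)} - 25193}{-30727 - 677} = \frac{\left(41 \cdot 129 + 116 \left(-39\right)\right) - 25193}{-30727 - 677} = \frac{\left(5289 - 4524\right) - 25193}{-31404} = \left(765 - 25193\right) \left(- \frac{1}{31404}\right) = \left(-24428\right) \left(- \frac{1}{31404}\right) = \frac{6107}{7851}$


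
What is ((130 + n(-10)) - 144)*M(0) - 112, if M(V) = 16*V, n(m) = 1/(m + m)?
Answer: -112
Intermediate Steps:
n(m) = 1/(2*m)
((130 + n(-10)) - 144)*M(0) - 112 = ((130 + (1/2)/(-10)) - 144)*(16*0) - 112 = ((130 + (1/2)*(-1/10)) - 144)*0 - 112 = ((130 - 1/20) - 144)*0 - 112 = (2599/20 - 144)*0 - 112 = -281/20*0 - 112 = 0 - 112 = -112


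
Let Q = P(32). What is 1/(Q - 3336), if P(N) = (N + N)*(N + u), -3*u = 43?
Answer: -3/6616 ≈ -0.00045345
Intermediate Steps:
u = -43/3 (u = -1/3*43 = -43/3 ≈ -14.333)
P(N) = 2*N*(-43/3 + N) (P(N) = (N + N)*(N - 43/3) = (2*N)*(-43/3 + N) = 2*N*(-43/3 + N))
Q = 3392/3 (Q = (2/3)*32*(-43 + 3*32) = (2/3)*32*(-43 + 96) = (2/3)*32*53 = 3392/3 ≈ 1130.7)
1/(Q - 3336) = 1/(3392/3 - 3336) = 1/(-6616/3) = -3/6616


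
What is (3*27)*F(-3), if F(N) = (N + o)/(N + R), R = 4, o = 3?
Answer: 0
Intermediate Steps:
F(N) = (3 + N)/(4 + N) (F(N) = (N + 3)/(N + 4) = (3 + N)/(4 + N))
(3*27)*F(-3) = (3*27)*((3 - 3)/(4 - 3)) = 81*(0/1) = 81*(1*0) = 81*0 = 0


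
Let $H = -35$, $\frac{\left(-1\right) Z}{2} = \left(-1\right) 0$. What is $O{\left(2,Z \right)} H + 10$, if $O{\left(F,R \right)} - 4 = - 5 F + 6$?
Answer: $10$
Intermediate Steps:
$Z = 0$ ($Z = - 2 \left(\left(-1\right) 0\right) = \left(-2\right) 0 = 0$)
$O{\left(F,R \right)} = 10 - 5 F$ ($O{\left(F,R \right)} = 4 - \left(-6 + 5 F\right) = 10 - 5 F$)
$O{\left(2,Z \right)} H + 10 = \left(10 - 10\right) \left(-35\right) + 10 = 0 \left(-35\right) + 10 = 0 + 10 = 10$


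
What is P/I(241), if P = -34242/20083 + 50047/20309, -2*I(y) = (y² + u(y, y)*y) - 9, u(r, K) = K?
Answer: -15106006/1155483377951 ≈ -1.3073e-5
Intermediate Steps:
I(y) = 9/2 - y² (I(y) = -((y² + y*y) - 9)/2 = -((y² + y²) - 9)/2 = -(2*y² - 9)/2 = -(-9 + 2*y²)/2 = 9/2 - y²)
P = 309673123/407865647 (P = -34242*1/20083 + 50047*(1/20309) = -34242/20083 + 50047/20309 = 309673123/407865647 ≈ 0.75925)
P/I(241) = 309673123/(407865647*(9/2 - 1*241²)) = 309673123/(407865647*(9/2 - 1*58081)) = 309673123/(407865647*(9/2 - 58081)) = 309673123/(407865647*(-116153/2)) = (309673123/407865647)*(-2/116153) = -15106006/1155483377951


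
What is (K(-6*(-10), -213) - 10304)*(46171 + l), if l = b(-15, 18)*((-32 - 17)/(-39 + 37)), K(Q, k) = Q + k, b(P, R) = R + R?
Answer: -492033221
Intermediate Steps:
b(P, R) = 2*R
l = 882 (l = (2*18)*((-32 - 17)/(-39 + 37)) = 36*(-49/(-2)) = 36*(-49*(-½)) = 36*(49/2) = 882)
(K(-6*(-10), -213) - 10304)*(46171 + l) = ((-6*(-10) - 213) - 10304)*(46171 + 882) = ((60 - 213) - 10304)*47053 = (-153 - 10304)*47053 = -10457*47053 = -492033221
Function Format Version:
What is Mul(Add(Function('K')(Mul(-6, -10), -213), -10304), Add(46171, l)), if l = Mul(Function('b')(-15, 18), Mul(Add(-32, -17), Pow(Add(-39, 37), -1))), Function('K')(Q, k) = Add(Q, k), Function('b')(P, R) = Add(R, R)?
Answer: -492033221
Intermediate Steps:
Function('b')(P, R) = Mul(2, R)
l = 882 (l = Mul(Mul(2, 18), Mul(Add(-32, -17), Pow(Add(-39, 37), -1))) = Mul(36, Mul(-49, Pow(-2, -1))) = Mul(36, Mul(-49, Rational(-1, 2))) = Mul(36, Rational(49, 2)) = 882)
Mul(Add(Function('K')(Mul(-6, -10), -213), -10304), Add(46171, l)) = Mul(Add(Add(Mul(-6, -10), -213), -10304), Add(46171, 882)) = Mul(Add(Add(60, -213), -10304), 47053) = Mul(Add(-153, -10304), 47053) = Mul(-10457, 47053) = -492033221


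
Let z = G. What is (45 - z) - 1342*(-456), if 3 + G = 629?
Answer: 611371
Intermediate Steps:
G = 626 (G = -3 + 629 = 626)
z = 626
(45 - z) - 1342*(-456) = (45 - 1*626) - 1342*(-456) = (45 - 626) + 611952 = -581 + 611952 = 611371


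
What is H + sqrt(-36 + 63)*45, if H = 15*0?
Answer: 135*sqrt(3) ≈ 233.83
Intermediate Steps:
H = 0
H + sqrt(-36 + 63)*45 = 0 + sqrt(-36 + 63)*45 = 0 + sqrt(27)*45 = 0 + (3*sqrt(3))*45 = 0 + 135*sqrt(3) = 135*sqrt(3)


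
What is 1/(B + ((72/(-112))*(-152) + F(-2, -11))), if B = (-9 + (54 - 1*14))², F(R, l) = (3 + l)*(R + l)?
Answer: 7/8139 ≈ 0.00086006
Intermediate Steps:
B = 961 (B = (-9 + (54 - 14))² = (-9 + 40)² = 31² = 961)
1/(B + ((72/(-112))*(-152) + F(-2, -11))) = 1/(961 + ((72/(-112))*(-152) + ((-11)² + 3*(-2) + 3*(-11) - 2*(-11)))) = 1/(961 + ((72*(-1/112))*(-152) + (121 - 6 - 33 + 22))) = 1/(961 + (-9/14*(-152) + 104)) = 1/(961 + (684/7 + 104)) = 1/(961 + 1412/7) = 1/(8139/7) = 7/8139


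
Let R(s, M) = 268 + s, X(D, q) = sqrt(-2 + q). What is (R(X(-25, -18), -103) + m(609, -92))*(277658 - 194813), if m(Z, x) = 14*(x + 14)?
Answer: -68264280 + 165690*I*sqrt(5) ≈ -6.8264e+7 + 3.7049e+5*I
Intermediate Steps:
m(Z, x) = 196 + 14*x (m(Z, x) = 14*(14 + x) = 196 + 14*x)
(R(X(-25, -18), -103) + m(609, -92))*(277658 - 194813) = ((268 + sqrt(-2 - 18)) + (196 + 14*(-92)))*(277658 - 194813) = ((268 + sqrt(-20)) + (196 - 1288))*82845 = ((268 + 2*I*sqrt(5)) - 1092)*82845 = (-824 + 2*I*sqrt(5))*82845 = -68264280 + 165690*I*sqrt(5)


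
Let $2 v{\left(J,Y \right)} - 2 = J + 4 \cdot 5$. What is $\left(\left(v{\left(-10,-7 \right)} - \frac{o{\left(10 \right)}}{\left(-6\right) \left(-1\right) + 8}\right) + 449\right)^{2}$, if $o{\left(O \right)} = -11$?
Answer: $\frac{40717161}{196} \approx 2.0774 \cdot 10^{5}$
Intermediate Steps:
$v{\left(J,Y \right)} = 11 + \frac{J}{2}$ ($v{\left(J,Y \right)} = 1 + \frac{J + 4 \cdot 5}{2} = 1 + \frac{J + 20}{2} = 1 + \frac{20 + J}{2} = 1 + \left(10 + \frac{J}{2}\right) = 11 + \frac{J}{2}$)
$\left(\left(v{\left(-10,-7 \right)} - \frac{o{\left(10 \right)}}{\left(-6\right) \left(-1\right) + 8}\right) + 449\right)^{2} = \left(\left(\left(11 + \frac{1}{2} \left(-10\right)\right) - - \frac{11}{\left(-6\right) \left(-1\right) + 8}\right) + 449\right)^{2} = \left(\left(\left(11 - 5\right) - - \frac{11}{6 + 8}\right) + 449\right)^{2} = \left(\left(6 - - \frac{11}{14}\right) + 449\right)^{2} = \left(\left(6 + \frac{11}{14}\right) + 449\right)^{2} = \left(\frac{95}{14} + 449\right)^{2} = \left(\frac{6381}{14}\right)^{2} = \frac{40717161}{196}$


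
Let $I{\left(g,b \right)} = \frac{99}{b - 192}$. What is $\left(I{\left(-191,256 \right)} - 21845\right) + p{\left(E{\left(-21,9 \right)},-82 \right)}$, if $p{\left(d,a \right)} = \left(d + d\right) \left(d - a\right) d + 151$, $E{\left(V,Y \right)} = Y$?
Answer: $- \frac{444829}{64} \approx -6950.5$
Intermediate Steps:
$I{\left(g,b \right)} = \frac{99}{-192 + b}$ ($I{\left(g,b \right)} = \frac{99}{b - 192} = \frac{99}{-192 + b}$)
$p{\left(d,a \right)} = 151 + 2 d^{2} \left(d - a\right)$ ($p{\left(d,a \right)} = 2 d \left(d - a\right) d + 151 = 2 d^{2} \left(d - a\right) + 151 = 151 + 2 d^{2} \left(d - a\right)$)
$\left(I{\left(-191,256 \right)} - 21845\right) + p{\left(E{\left(-21,9 \right)},-82 \right)} = \left(\frac{99}{-192 + 256} - 21845\right) + \left(151 + 2 \cdot 9^{3} - - 164 \cdot 9^{2}\right) = \left(\frac{99}{64} - 21845\right) + \left(151 + 2 \cdot 729 - \left(-164\right) 81\right) = \left(99 \cdot \frac{1}{64} - 21845\right) + \left(151 + 1458 + 13284\right) = \left(\frac{99}{64} - 21845\right) + 14893 = - \frac{1397981}{64} + 14893 = - \frac{444829}{64}$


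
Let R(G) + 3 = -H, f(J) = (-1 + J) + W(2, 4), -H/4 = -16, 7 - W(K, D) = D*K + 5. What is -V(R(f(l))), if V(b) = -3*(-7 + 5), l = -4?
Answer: -6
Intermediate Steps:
W(K, D) = 2 - D*K (W(K, D) = 7 - (D*K + 5) = 7 - (5 + D*K) = 7 + (-5 - D*K) = 2 - D*K)
H = 64 (H = -4*(-16) = 64)
f(J) = -7 + J (f(J) = (-1 + J) + (2 - 1*4*2) = (-1 + J) + (2 - 8) = (-1 + J) - 6 = -7 + J)
R(G) = -67 (R(G) = -3 - 1*64 = -3 - 64 = -67)
V(b) = 6 (V(b) = -3*(-2) = 6)
-V(R(f(l))) = -1*6 = -6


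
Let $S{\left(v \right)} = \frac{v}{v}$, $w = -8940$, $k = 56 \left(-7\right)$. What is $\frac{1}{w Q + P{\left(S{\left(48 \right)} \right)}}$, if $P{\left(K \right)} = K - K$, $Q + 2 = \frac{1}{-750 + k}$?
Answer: $\frac{571}{10213950} \approx 5.5904 \cdot 10^{-5}$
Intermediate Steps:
$k = -392$
$S{\left(v \right)} = 1$
$Q = - \frac{2285}{1142}$ ($Q = -2 + \frac{1}{-750 - 392} = -2 + \frac{1}{-1142} = -2 - \frac{1}{1142} = - \frac{2285}{1142} \approx -2.0009$)
$P{\left(K \right)} = 0$
$\frac{1}{w Q + P{\left(S{\left(48 \right)} \right)}} = \frac{1}{\left(-8940\right) \left(- \frac{2285}{1142}\right) + 0} = \frac{1}{\frac{10213950}{571} + 0} = \frac{1}{\frac{10213950}{571}} = \frac{571}{10213950}$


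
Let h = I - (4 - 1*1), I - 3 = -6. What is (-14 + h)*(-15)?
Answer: 300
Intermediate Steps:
I = -3 (I = 3 - 6 = -3)
h = -6 (h = -3 - (4 - 1*1) = -3 - (4 - 1) = -3 - 1*3 = -3 - 3 = -6)
(-14 + h)*(-15) = (-14 - 6)*(-15) = -20*(-15) = 300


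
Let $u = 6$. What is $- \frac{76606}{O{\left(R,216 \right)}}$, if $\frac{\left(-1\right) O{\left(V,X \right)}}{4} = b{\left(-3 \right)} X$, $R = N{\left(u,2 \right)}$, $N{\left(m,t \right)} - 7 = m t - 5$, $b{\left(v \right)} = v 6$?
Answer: $- \frac{38303}{7776} \approx -4.9258$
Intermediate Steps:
$b{\left(v \right)} = 6 v$
$N{\left(m,t \right)} = 2 + m t$ ($N{\left(m,t \right)} = 7 + \left(m t - 5\right) = 7 + \left(-5 + m t\right) = 2 + m t$)
$R = 14$ ($R = 2 + 6 \cdot 2 = 2 + 12 = 14$)
$O{\left(V,X \right)} = 72 X$ ($O{\left(V,X \right)} = - 4 \cdot 6 \left(-3\right) X = - 4 \left(- 18 X\right) = 72 X$)
$- \frac{76606}{O{\left(R,216 \right)}} = - \frac{76606}{72 \cdot 216} = - \frac{76606}{15552} = \left(-76606\right) \frac{1}{15552} = - \frac{38303}{7776}$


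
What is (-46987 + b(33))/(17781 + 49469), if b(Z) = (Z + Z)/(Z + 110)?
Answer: -24433/34970 ≈ -0.69868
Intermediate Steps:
b(Z) = 2*Z/(110 + Z) (b(Z) = (2*Z)/(110 + Z) = 2*Z/(110 + Z))
(-46987 + b(33))/(17781 + 49469) = (-46987 + 2*33/(110 + 33))/(17781 + 49469) = (-46987 + 2*33/143)/67250 = (-46987 + 2*33*(1/143))*(1/67250) = (-46987 + 6/13)*(1/67250) = -610825/13*1/67250 = -24433/34970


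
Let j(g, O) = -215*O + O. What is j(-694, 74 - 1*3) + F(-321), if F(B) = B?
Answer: -15515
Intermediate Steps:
j(g, O) = -214*O
j(-694, 74 - 1*3) + F(-321) = -214*(74 - 1*3) - 321 = -214*(74 - 3) - 321 = -214*71 - 321 = -15194 - 321 = -15515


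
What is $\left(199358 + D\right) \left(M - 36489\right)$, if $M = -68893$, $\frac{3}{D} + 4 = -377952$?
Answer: $- \frac{3970190566341295}{188978} \approx -2.1009 \cdot 10^{10}$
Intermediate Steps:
$D = - \frac{3}{377956}$ ($D = \frac{3}{-4 - 377952} = \frac{3}{-377956} = 3 \left(- \frac{1}{377956}\right) = - \frac{3}{377956} \approx -7.9374 \cdot 10^{-6}$)
$\left(199358 + D\right) \left(M - 36489\right) = \left(199358 - \frac{3}{377956}\right) \left(-68893 - 36489\right) = \frac{75348552245}{377956} \left(-105382\right) = - \frac{3970190566341295}{188978}$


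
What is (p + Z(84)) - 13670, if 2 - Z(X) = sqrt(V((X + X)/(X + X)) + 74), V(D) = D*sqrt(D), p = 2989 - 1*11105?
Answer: -21784 - 5*sqrt(3) ≈ -21793.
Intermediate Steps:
p = -8116 (p = 2989 - 11105 = -8116)
V(D) = D**(3/2)
Z(X) = 2 - 5*sqrt(3) (Z(X) = 2 - sqrt(((X + X)/(X + X))**(3/2) + 74) = 2 - sqrt(((2*X)/((2*X)))**(3/2) + 74) = 2 - sqrt(((2*X)*(1/(2*X)))**(3/2) + 74) = 2 - sqrt(1**(3/2) + 74) = 2 - sqrt(1 + 74) = 2 - sqrt(75) = 2 - 5*sqrt(3))
(p + Z(84)) - 13670 = (-8116 + (2 - 5*sqrt(3))) - 13670 = (-8114 - 5*sqrt(3)) - 13670 = -21784 - 5*sqrt(3)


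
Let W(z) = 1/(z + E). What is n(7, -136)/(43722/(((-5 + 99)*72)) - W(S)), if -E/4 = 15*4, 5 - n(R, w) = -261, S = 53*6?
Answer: 3900624/94543 ≈ 41.258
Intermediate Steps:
S = 318
n(R, w) = 266 (n(R, w) = 5 - 1*(-261) = 5 + 261 = 266)
E = -240 (E = -60*4 = -4*60 = -240)
W(z) = 1/(-240 + z) (W(z) = 1/(z - 240) = 1/(-240 + z))
n(7, -136)/(43722/(((-5 + 99)*72)) - W(S)) = 266/(43722/(((-5 + 99)*72)) - 1/(-240 + 318)) = 266/(43722/((94*72)) - 1/78) = 266/(43722/6768 - 1*1/78) = 266/(43722*(1/6768) - 1/78) = 266/(2429/376 - 1/78) = 266/(94543/14664) = 266*(14664/94543) = 3900624/94543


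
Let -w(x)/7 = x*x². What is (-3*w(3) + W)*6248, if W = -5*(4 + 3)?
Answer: 3323936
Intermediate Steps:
W = -35 (W = -5*7 = -35)
w(x) = -7*x³ (w(x) = -7*x*x² = -7*x³)
(-3*w(3) + W)*6248 = (-(-21)*3³ - 35)*6248 = (-(-21)*27 - 35)*6248 = (-3*(-189) - 35)*6248 = (567 - 35)*6248 = 532*6248 = 3323936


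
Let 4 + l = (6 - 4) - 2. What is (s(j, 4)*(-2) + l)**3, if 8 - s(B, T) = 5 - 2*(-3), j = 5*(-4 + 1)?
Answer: 8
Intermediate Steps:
l = -4 (l = -4 + ((6 - 4) - 2) = -4 + (2 - 2) = -4 + 0 = -4)
j = -15 (j = 5*(-3) = -15)
s(B, T) = -3 (s(B, T) = 8 - (5 - 2*(-3)) = 8 - (5 + 6) = 8 - 1*11 = 8 - 11 = -3)
(s(j, 4)*(-2) + l)**3 = (-3*(-2) - 4)**3 = (6 - 4)**3 = 2**3 = 8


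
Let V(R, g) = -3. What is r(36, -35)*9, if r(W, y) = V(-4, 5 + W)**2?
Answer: 81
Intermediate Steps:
r(W, y) = 9 (r(W, y) = (-3)**2 = 9)
r(36, -35)*9 = 9*9 = 81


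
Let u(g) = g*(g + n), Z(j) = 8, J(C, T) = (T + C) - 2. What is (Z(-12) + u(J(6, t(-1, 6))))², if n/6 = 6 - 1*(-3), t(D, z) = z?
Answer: 419904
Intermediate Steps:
n = 54 (n = 6*(6 - 1*(-3)) = 6*(6 + 3) = 6*9 = 54)
J(C, T) = -2 + C + T (J(C, T) = (C + T) - 2 = -2 + C + T)
u(g) = g*(54 + g) (u(g) = g*(g + 54) = g*(54 + g))
(Z(-12) + u(J(6, t(-1, 6))))² = (8 + (-2 + 6 + 6)*(54 + (-2 + 6 + 6)))² = (8 + 10*(54 + 10))² = (8 + 10*64)² = (8 + 640)² = 648² = 419904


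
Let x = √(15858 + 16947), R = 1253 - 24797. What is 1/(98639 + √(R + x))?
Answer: 1/(98639 + I*√(23544 - 81*√5)) ≈ 1.0138e-5 - 1.571e-8*I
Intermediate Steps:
R = -23544
x = 81*√5 (x = √32805 = 81*√5 ≈ 181.12)
1/(98639 + √(R + x)) = 1/(98639 + √(-23544 + 81*√5))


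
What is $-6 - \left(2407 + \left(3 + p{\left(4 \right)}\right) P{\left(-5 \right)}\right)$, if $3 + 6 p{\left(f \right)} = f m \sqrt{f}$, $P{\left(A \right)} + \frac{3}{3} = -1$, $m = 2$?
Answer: $- \frac{7208}{3} \approx -2402.7$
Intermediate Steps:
$P{\left(A \right)} = -2$ ($P{\left(A \right)} = -1 - 1 = -2$)
$p{\left(f \right)} = - \frac{1}{2} + \frac{f^{\frac{3}{2}}}{3}$ ($p{\left(f \right)} = - \frac{1}{2} + \frac{f 2 \sqrt{f}}{6} = - \frac{1}{2} + \frac{2 f^{\frac{3}{2}}}{6} = - \frac{1}{2} + \frac{f^{\frac{3}{2}}}{3}$)
$-6 - \left(2407 + \left(3 + p{\left(4 \right)}\right) P{\left(-5 \right)}\right) = -6 - \left(2407 + \left(3 - \left(\frac{1}{2} - \frac{4^{\frac{3}{2}}}{3}\right)\right) \left(-2\right)\right) = -6 - \left(2407 + \left(3 + \left(- \frac{1}{2} + \frac{1}{3} \cdot 8\right)\right) \left(-2\right)\right) = -6 - \left(2407 + \left(3 + \left(- \frac{1}{2} + \frac{8}{3}\right)\right) \left(-2\right)\right) = -6 - \left(2407 + \left(3 + \frac{13}{6}\right) \left(-2\right)\right) = -6 - \left(2407 + \frac{31}{6} \left(-2\right)\right) = -6 - \left(2407 - \frac{31}{3}\right) = -6 - \frac{7190}{3} = - \frac{7208}{3}$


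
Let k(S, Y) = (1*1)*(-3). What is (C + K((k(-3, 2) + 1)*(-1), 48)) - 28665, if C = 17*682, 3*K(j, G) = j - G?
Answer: -51259/3 ≈ -17086.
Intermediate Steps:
k(S, Y) = -3 (k(S, Y) = 1*(-3) = -3)
K(j, G) = -G/3 + j/3 (K(j, G) = (j - G)/3 = -G/3 + j/3)
C = 11594
(C + K((k(-3, 2) + 1)*(-1), 48)) - 28665 = (11594 + (-1/3*48 + ((-3 + 1)*(-1))/3)) - 28665 = (11594 + (-16 + (-2*(-1))/3)) - 28665 = (11594 + (-16 + (1/3)*2)) - 28665 = (11594 + (-16 + 2/3)) - 28665 = (11594 - 46/3) - 28665 = 34736/3 - 28665 = -51259/3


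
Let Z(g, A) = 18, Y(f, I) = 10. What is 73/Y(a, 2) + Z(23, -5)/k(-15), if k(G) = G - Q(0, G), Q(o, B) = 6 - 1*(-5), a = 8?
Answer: 859/130 ≈ 6.6077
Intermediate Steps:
Q(o, B) = 11 (Q(o, B) = 6 + 5 = 11)
k(G) = -11 + G (k(G) = G - 1*11 = G - 11 = -11 + G)
73/Y(a, 2) + Z(23, -5)/k(-15) = 73/10 + 18/(-11 - 15) = 73*(1/10) + 18/(-26) = 73/10 + 18*(-1/26) = 73/10 - 9/13 = 859/130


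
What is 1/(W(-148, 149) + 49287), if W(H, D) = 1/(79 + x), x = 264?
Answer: 343/16905442 ≈ 2.0289e-5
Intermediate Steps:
W(H, D) = 1/343 (W(H, D) = 1/(79 + 264) = 1/343)
1/(W(-148, 149) + 49287) = 1/(1/343 + 49287) = 1/(16905442/343) = 343/16905442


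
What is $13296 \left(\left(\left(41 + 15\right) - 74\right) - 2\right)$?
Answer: $-265920$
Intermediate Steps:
$13296 \left(\left(\left(41 + 15\right) - 74\right) - 2\right) = 13296 \left(\left(56 - 74\right) - 2\right) = 13296 \left(-18 - 2\right) = 13296 \left(-20\right) = -265920$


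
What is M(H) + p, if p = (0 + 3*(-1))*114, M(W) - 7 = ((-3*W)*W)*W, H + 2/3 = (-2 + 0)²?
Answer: -4015/9 ≈ -446.11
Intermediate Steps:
H = 10/3 (H = -⅔ + (-2 + 0)² = -⅔ + (-2)² = -⅔ + 4 = 10/3 ≈ 3.3333)
M(W) = 7 - 3*W³ (M(W) = 7 + ((-3*W)*W)*W = 7 + (-3*W²)*W = 7 - 3*W³)
p = -342 (p = (0 - 3)*114 = -3*114 = -342)
M(H) + p = (7 - 3*(10/3)³) - 342 = (7 - 3*1000/27) - 342 = (7 - 1000/9) - 342 = -937/9 - 342 = -4015/9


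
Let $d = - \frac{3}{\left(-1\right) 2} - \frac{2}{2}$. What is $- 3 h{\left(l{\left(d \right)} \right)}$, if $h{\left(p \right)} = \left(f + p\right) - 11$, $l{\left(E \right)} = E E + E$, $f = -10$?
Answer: $\frac{243}{4} \approx 60.75$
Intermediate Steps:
$d = \frac{1}{2}$ ($d = - \frac{3}{-2} - 1 = \left(-3\right) \left(- \frac{1}{2}\right) - 1 = \frac{3}{2} - 1 = \frac{1}{2} \approx 0.5$)
$l{\left(E \right)} = E + E^{2}$ ($l{\left(E \right)} = E^{2} + E = E + E^{2}$)
$h{\left(p \right)} = -21 + p$ ($h{\left(p \right)} = \left(-10 + p\right) - 11 = -21 + p$)
$- 3 h{\left(l{\left(d \right)} \right)} = - 3 \left(-21 + \frac{1 + \frac{1}{2}}{2}\right) = - 3 \left(-21 + \frac{1}{2} \cdot \frac{3}{2}\right) = - 3 \left(-21 + \frac{3}{4}\right) = \left(-3\right) \left(- \frac{81}{4}\right) = \frac{243}{4}$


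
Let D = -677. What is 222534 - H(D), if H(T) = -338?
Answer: 222872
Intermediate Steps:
222534 - H(D) = 222534 - 1*(-338) = 222534 + 338 = 222872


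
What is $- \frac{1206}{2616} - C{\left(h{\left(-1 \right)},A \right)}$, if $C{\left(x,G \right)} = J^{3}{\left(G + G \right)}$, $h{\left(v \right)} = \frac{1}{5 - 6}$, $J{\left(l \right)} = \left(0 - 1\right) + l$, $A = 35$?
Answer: $- \frac{143230125}{436} \approx -3.2851 \cdot 10^{5}$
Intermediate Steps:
$J{\left(l \right)} = -1 + l$
$h{\left(v \right)} = -1$ ($h{\left(v \right)} = \frac{1}{-1} = -1$)
$C{\left(x,G \right)} = \left(-1 + 2 G\right)^{3}$ ($C{\left(x,G \right)} = \left(-1 + \left(G + G\right)\right)^{3} = \left(-1 + 2 G\right)^{3}$)
$- \frac{1206}{2616} - C{\left(h{\left(-1 \right)},A \right)} = - \frac{1206}{2616} - \left(-1 + 2 \cdot 35\right)^{3} = \left(-1206\right) \frac{1}{2616} - \left(-1 + 70\right)^{3} = - \frac{201}{436} - 69^{3} = - \frac{201}{436} - 328509 = - \frac{143230125}{436}$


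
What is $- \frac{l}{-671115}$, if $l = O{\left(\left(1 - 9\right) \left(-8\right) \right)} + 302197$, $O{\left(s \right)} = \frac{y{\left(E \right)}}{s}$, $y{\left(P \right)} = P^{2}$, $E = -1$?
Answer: $\frac{19340609}{42951360} \approx 0.45029$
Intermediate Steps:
$O{\left(s \right)} = \frac{1}{s}$ ($O{\left(s \right)} = \frac{\left(-1\right)^{2}}{s} = 1 \frac{1}{s} = \frac{1}{s}$)
$l = \frac{19340609}{64}$ ($l = \frac{1}{\left(1 - 9\right) \left(-8\right)} + 302197 = \frac{1}{\left(-8\right) \left(-8\right)} + 302197 = \frac{1}{64} + 302197 = \frac{19340609}{64} \approx 3.022 \cdot 10^{5}$)
$- \frac{l}{-671115} = - \frac{19340609}{64 \left(-671115\right)} = - \frac{19340609 \left(-1\right)}{64 \cdot 671115} = \left(-1\right) \left(- \frac{19340609}{42951360}\right) = \frac{19340609}{42951360}$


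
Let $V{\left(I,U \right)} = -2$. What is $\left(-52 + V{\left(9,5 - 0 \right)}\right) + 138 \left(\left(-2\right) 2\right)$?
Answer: $-606$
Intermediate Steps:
$\left(-52 + V{\left(9,5 - 0 \right)}\right) + 138 \left(\left(-2\right) 2\right) = \left(-52 - 2\right) + 138 \left(\left(-2\right) 2\right) = -54 + 138 \left(-4\right) = -54 - 552 = -606$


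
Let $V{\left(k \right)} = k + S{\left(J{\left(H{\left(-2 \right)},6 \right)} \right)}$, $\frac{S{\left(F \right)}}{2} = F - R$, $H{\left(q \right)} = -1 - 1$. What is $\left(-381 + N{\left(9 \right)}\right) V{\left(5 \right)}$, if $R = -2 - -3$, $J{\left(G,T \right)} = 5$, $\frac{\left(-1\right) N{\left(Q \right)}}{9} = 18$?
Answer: $-7059$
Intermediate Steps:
$N{\left(Q \right)} = -162$ ($N{\left(Q \right)} = \left(-9\right) 18 = -162$)
$H{\left(q \right)} = -2$ ($H{\left(q \right)} = -1 - 1 = -2$)
$R = 1$ ($R = -2 + 3 = 1$)
$S{\left(F \right)} = -2 + 2 F$ ($S{\left(F \right)} = 2 \left(F - 1\right) = 2 \left(-1 + F\right) = -2 + 2 F$)
$V{\left(k \right)} = 8 + k$ ($V{\left(k \right)} = k + \left(-2 + 2 \cdot 5\right) = k + \left(-2 + 10\right) = k + 8 = 8 + k$)
$\left(-381 + N{\left(9 \right)}\right) V{\left(5 \right)} = \left(-381 - 162\right) \left(8 + 5\right) = \left(-543\right) 13 = -7059$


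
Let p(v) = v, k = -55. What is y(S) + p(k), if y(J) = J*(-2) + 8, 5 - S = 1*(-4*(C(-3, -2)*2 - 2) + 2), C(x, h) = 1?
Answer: -53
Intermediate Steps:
S = 3 (S = 5 - (-4*(1*2 - 2) + 2) = 5 - (-4*(2 - 2) + 2) = 5 - (-4*0 + 2) = 5 - (0 + 2) = 5 - 2 = 3)
y(J) = 8 - 2*J (y(J) = -2*J + 8 = 8 - 2*J)
y(S) + p(k) = (8 - 2*3) - 55 = (8 - 6) - 55 = 2 - 55 = -53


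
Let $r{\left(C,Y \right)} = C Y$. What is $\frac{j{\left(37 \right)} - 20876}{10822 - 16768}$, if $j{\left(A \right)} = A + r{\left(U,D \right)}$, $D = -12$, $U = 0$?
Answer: $\frac{20839}{5946} \approx 3.5047$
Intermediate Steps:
$j{\left(A \right)} = A$ ($j{\left(A \right)} = A + 0 \left(-12\right) = A + 0 = A$)
$\frac{j{\left(37 \right)} - 20876}{10822 - 16768} = \frac{37 - 20876}{10822 - 16768} = - \frac{20839}{-5946} = \left(-20839\right) \left(- \frac{1}{5946}\right) = \frac{20839}{5946}$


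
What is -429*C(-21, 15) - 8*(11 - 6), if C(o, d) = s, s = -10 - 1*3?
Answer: 5537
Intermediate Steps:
s = -13 (s = -10 - 3 = -13)
C(o, d) = -13
-429*C(-21, 15) - 8*(11 - 6) = -429*(-13) - 8*(11 - 6) = 5577 - 8*5 = 5577 - 40 = 5537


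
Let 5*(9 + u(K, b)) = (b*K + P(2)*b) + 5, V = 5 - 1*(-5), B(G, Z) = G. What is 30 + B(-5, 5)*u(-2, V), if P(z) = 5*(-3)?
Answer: 240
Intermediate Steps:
V = 10 (V = 5 + 5 = 10)
P(z) = -15
u(K, b) = -8 - 3*b + K*b/5 (u(K, b) = -9 + ((b*K - 15*b) + 5)/5 = -9 + ((K*b - 15*b) + 5)/5 = -9 + ((-15*b + K*b) + 5)/5 = -9 + (5 - 15*b + K*b)/5 = -9 + (1 - 3*b + K*b/5) = -8 - 3*b + K*b/5)
30 + B(-5, 5)*u(-2, V) = 30 - 5*(-8 - 3*10 + (⅕)*(-2)*10) = 30 - 5*(-8 - 30 - 4) = 30 - 5*(-42) = 30 + 210 = 240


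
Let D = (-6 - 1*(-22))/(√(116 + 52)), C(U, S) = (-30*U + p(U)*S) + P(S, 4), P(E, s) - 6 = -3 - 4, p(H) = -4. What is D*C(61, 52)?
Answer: -8156*√42/21 ≈ -2517.0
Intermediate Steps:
P(E, s) = -1 (P(E, s) = 6 + (-3 - 4) = 6 - 7 = -1)
C(U, S) = -1 - 30*U - 4*S (C(U, S) = (-30*U - 4*S) - 1 = -1 - 30*U - 4*S)
D = 4*√42/21 (D = (-6 + 22)/(√168) = 16/((2*√42)) = 16*(√42/84) = 4*√42/21 ≈ 1.2344)
D*C(61, 52) = (4*√42/21)*(-1 - 30*61 - 4*52) = (4*√42/21)*(-1 - 1830 - 208) = (4*√42/21)*(-2039) = -8156*√42/21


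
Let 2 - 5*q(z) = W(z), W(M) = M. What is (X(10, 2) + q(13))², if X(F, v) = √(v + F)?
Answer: 421/25 - 44*√3/5 ≈ 1.5980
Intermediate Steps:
X(F, v) = √(F + v)
q(z) = ⅖ - z/5
(X(10, 2) + q(13))² = (√(10 + 2) + (⅖ - ⅕*13))² = (√12 + (⅖ - 13/5))² = (2*√3 - 11/5)² = (-11/5 + 2*√3)²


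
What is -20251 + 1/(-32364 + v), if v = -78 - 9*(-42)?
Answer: -649328065/32064 ≈ -20251.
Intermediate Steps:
v = 300 (v = -78 + 378 = 300)
-20251 + 1/(-32364 + v) = -20251 + 1/(-32364 + 300) = -20251 + 1/(-32064) = -20251 - 1/32064 = -649328065/32064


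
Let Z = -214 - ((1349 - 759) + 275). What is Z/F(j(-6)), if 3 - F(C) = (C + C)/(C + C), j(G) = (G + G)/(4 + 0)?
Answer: -1079/2 ≈ -539.50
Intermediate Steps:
j(G) = G/2 (j(G) = (2*G)/4 = (2*G)*(¼) = G/2)
F(C) = 2 (F(C) = 3 - (C + C)/(C + C) = 3 - 2*C/(2*C) = 3 - 2*C*1/(2*C) = 3 - 1*1 = 3 - 1 = 2)
Z = -1079 (Z = -214 - (590 + 275) = -214 - 1*865 = -214 - 865 = -1079)
Z/F(j(-6)) = -1079/2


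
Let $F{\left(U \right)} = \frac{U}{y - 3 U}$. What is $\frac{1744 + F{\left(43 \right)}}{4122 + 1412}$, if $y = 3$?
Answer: $\frac{219701}{697284} \approx 0.31508$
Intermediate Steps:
$F{\left(U \right)} = \frac{U}{3 - 3 U}$
$\frac{1744 + F{\left(43 \right)}}{4122 + 1412} = \frac{1744 - \frac{43}{-3 + 3 \cdot 43}}{4122 + 1412} = \frac{1744 - \frac{43}{-3 + 129}}{5534} = \left(1744 - \frac{43}{126}\right) \frac{1}{5534} = \frac{219701}{126} \cdot \frac{1}{5534} = \frac{219701}{697284}$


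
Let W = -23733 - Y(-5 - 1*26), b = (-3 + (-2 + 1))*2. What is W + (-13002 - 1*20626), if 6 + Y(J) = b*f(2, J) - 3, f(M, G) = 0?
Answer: -57352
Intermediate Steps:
b = -8 (b = (-3 - 1)*2 = -4*2 = -8)
Y(J) = -9 (Y(J) = -6 + (-8*0 - 3) = -6 + (0 - 3) = -6 - 3 = -9)
W = -23724 (W = -23733 - 1*(-9) = -23733 + 9 = -23724)
W + (-13002 - 1*20626) = -23724 + (-13002 - 1*20626) = -23724 + (-13002 - 20626) = -23724 - 33628 = -57352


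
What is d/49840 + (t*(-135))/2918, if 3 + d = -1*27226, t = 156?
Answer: -564542311/72716560 ≈ -7.7636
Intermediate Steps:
d = -27229 (d = -3 - 1*27226 = -3 - 27226 = -27229)
d/49840 + (t*(-135))/2918 = -27229/49840 + (156*(-135))/2918 = -27229*1/49840 - 21060*1/2918 = -27229/49840 - 10530/1459 = -564542311/72716560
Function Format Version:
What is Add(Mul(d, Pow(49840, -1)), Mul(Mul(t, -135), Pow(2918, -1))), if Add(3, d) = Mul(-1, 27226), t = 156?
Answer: Rational(-564542311, 72716560) ≈ -7.7636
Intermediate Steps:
d = -27229 (d = Add(-3, Mul(-1, 27226)) = Add(-3, -27226) = -27229)
Add(Mul(d, Pow(49840, -1)), Mul(Mul(t, -135), Pow(2918, -1))) = Add(Mul(-27229, Pow(49840, -1)), Mul(Mul(156, -135), Pow(2918, -1))) = Add(Mul(-27229, Rational(1, 49840)), Mul(-21060, Rational(1, 2918))) = Add(Rational(-27229, 49840), Rational(-10530, 1459)) = Rational(-564542311, 72716560)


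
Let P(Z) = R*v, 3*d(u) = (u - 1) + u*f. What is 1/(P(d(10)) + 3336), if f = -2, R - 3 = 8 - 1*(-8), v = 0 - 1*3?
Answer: 1/3279 ≈ 0.00030497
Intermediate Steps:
v = -3 (v = 0 - 3 = -3)
R = 19 (R = 3 + (8 - 1*(-8)) = 3 + (8 + 8) = 3 + 16 = 19)
d(u) = -1/3 - u/3 (d(u) = ((u - 1) + u*(-2))/3 = ((-1 + u) - 2*u)/3 = (-1 - u)/3 = -1/3 - u/3)
P(Z) = -57 (P(Z) = 19*(-3) = -57)
1/(P(d(10)) + 3336) = 1/(-57 + 3336) = 1/3279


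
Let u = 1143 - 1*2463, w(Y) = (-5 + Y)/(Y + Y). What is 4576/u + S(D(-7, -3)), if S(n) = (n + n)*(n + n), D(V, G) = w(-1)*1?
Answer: 488/15 ≈ 32.533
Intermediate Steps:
w(Y) = (-5 + Y)/(2*Y) (w(Y) = (-5 + Y)/((2*Y)) = (-5 + Y)*(1/(2*Y)) = (-5 + Y)/(2*Y))
u = -1320 (u = 1143 - 2463 = -1320)
D(V, G) = 3 (D(V, G) = ((½)*(-5 - 1)/(-1))*1 = ((½)*(-1)*(-6))*1 = 3*1 = 3)
S(n) = 4*n² (S(n) = (2*n)*(2*n) = 4*n²)
4576/u + S(D(-7, -3)) = 4576/(-1320) + 4*3² = 4576*(-1/1320) + 4*9 = -52/15 + 36 = 488/15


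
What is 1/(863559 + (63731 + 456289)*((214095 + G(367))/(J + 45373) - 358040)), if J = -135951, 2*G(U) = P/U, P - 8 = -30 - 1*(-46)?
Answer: -16621063/3094647902763535953 ≈ -5.3709e-12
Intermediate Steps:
P = 24 (P = 8 + (-30 - 1*(-46)) = 8 + (-30 + 46) = 8 + 16 = 24)
G(U) = 12/U (G(U) = (24/U)/2 = 12/U)
1/(863559 + (63731 + 456289)*((214095 + G(367))/(J + 45373) - 358040)) = 1/(863559 + (63731 + 456289)*((214095 + 12/367)/(-135951 + 45373) - 358040)) = 1/(863559 + 520020*((214095 + 12*(1/367))/(-90578) - 358040)) = 1/(863559 + 520020*((214095 + 12/367)*(-1/90578) - 358040)) = 1/(863559 + 520020*((78572877/367)*(-1/90578) - 358040)) = 1/(863559 + 520020*(-78572877/33242126 - 358040)) = 1/(863559 + 520020*(-11902089365917/33242126)) = 1/(863559 - 3094662256032079170/16621063) = 1/(-3094647902763535953/16621063) = -16621063/3094647902763535953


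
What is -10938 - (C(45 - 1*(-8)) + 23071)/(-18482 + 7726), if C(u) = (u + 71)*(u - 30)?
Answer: -117623205/10756 ≈ -10936.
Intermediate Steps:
C(u) = (-30 + u)*(71 + u) (C(u) = (71 + u)*(-30 + u) = (-30 + u)*(71 + u))
-10938 - (C(45 - 1*(-8)) + 23071)/(-18482 + 7726) = -10938 - ((-2130 + (45 - 1*(-8))² + 41*(45 - 1*(-8))) + 23071)/(-18482 + 7726) = -10938 - ((-2130 + (45 + 8)² + 41*(45 + 8)) + 23071)/(-10756) = -10938 - ((-2130 + 53² + 41*53) + 23071)*(-1)/10756 = -10938 - ((-2130 + 2809 + 2173) + 23071)*(-1)/10756 = -10938 - (2852 + 23071)*(-1)/10756 = -10938 - 25923*(-1)/10756 = -10938 - 1*(-25923/10756) = -10938 + 25923/10756 = -117623205/10756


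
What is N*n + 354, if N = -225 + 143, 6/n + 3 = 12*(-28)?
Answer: 40166/113 ≈ 355.45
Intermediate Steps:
n = -2/113 (n = 6/(-3 + 12*(-28)) = 6/(-3 - 336) = 6/(-339) = 6*(-1/339) = -2/113 ≈ -0.017699)
N = -82
N*n + 354 = -82*(-2/113) + 354 = 164/113 + 354 = 40166/113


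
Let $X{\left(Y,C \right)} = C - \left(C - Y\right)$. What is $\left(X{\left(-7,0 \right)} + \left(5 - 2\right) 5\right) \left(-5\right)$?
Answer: $-40$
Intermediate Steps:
$X{\left(Y,C \right)} = Y$
$\left(X{\left(-7,0 \right)} + \left(5 - 2\right) 5\right) \left(-5\right) = \left(-7 + \left(5 - 2\right) 5\right) \left(-5\right) = \left(-7 + 3 \cdot 5\right) \left(-5\right) = \left(-7 + 15\right) \left(-5\right) = 8 \left(-5\right) = -40$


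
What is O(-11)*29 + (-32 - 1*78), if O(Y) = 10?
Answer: 180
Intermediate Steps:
O(-11)*29 + (-32 - 1*78) = 10*29 + (-32 - 1*78) = 290 + (-32 - 78) = 290 - 110 = 180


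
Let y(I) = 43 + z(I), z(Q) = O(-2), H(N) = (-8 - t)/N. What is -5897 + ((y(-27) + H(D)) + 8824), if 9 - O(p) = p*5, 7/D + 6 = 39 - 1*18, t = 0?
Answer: 20803/7 ≈ 2971.9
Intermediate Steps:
D = 7/15 (D = 7/(-6 + (39 - 1*18)) = 7/(-6 + (39 - 18)) = 7/(-6 + 21) = 7/15 ≈ 0.46667)
H(N) = -8/N (H(N) = (-8 - 1*0)/N = (-8 + 0)/N = -8/N)
O(p) = 9 - 5*p (O(p) = 9 - p*5 = 9 - 5*p)
z(Q) = 19 (z(Q) = 9 - 5*(-2) = 9 + 10 = 19)
y(I) = 62 (y(I) = 43 + 19 = 62)
-5897 + ((y(-27) + H(D)) + 8824) = -5897 + ((62 - 8/7/15) + 8824) = -5897 + ((62 - 8*15/7) + 8824) = -5897 + ((62 - 120/7) + 8824) = -5897 + (314/7 + 8824) = -5897 + 62082/7 = 20803/7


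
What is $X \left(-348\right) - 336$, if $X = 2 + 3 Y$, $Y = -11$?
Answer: $10452$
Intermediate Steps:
$X = -31$ ($X = 2 + 3 \left(-11\right) = 2 - 33 = -31$)
$X \left(-348\right) - 336 = \left(-31\right) \left(-348\right) - 336 = 10788 - 336 = 10452$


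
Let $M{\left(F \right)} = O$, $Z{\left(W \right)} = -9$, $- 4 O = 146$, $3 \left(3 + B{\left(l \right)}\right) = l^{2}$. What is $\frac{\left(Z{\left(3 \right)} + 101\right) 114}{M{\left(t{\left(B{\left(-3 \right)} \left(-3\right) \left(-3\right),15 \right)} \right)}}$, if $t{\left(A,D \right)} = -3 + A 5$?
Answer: $- \frac{20976}{73} \approx -287.34$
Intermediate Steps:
$B{\left(l \right)} = -3 + \frac{l^{2}}{3}$
$O = - \frac{73}{2}$ ($O = \left(- \frac{1}{4}\right) 146 = - \frac{73}{2} \approx -36.5$)
$t{\left(A,D \right)} = -3 + 5 A$
$M{\left(F \right)} = - \frac{73}{2}$
$\frac{\left(Z{\left(3 \right)} + 101\right) 114}{M{\left(t{\left(B{\left(-3 \right)} \left(-3\right) \left(-3\right),15 \right)} \right)}} = \frac{\left(-9 + 101\right) 114}{- \frac{73}{2}} = 92 \cdot 114 \left(- \frac{2}{73}\right) = 10488 \left(- \frac{2}{73}\right) = - \frac{20976}{73}$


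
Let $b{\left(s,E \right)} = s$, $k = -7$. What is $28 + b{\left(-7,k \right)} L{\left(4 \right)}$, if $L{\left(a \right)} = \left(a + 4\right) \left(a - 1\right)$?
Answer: $-140$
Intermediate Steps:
$L{\left(a \right)} = \left(-1 + a\right) \left(4 + a\right)$ ($L{\left(a \right)} = \left(4 + a\right) \left(-1 + a\right) = \left(-1 + a\right) \left(4 + a\right)$)
$28 + b{\left(-7,k \right)} L{\left(4 \right)} = 28 - 7 \left(-4 + 4^{2} + 3 \cdot 4\right) = 28 - 7 \left(-4 + 16 + 12\right) = 28 - 168 = -140$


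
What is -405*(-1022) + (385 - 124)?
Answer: 414171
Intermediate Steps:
-405*(-1022) + (385 - 124) = 413910 + 261 = 414171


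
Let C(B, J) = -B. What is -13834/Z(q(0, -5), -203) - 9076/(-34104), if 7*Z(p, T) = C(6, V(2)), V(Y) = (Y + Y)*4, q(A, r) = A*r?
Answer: 45869689/2842 ≈ 16140.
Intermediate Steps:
V(Y) = 8*Y (V(Y) = (2*Y)*4 = 8*Y)
Z(p, T) = -6/7 (Z(p, T) = (-1*6)/7 = (1/7)*(-6) = -6/7)
-13834/Z(q(0, -5), -203) - 9076/(-34104) = -13834/(-6/7) - 9076/(-34104) = -13834*(-7/6) - 9076*(-1/34104) = 48419/3 + 2269/8526 = 45869689/2842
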